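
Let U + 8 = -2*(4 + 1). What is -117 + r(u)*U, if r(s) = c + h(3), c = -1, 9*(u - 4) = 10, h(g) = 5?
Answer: -189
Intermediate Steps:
u = 46/9 (u = 4 + (1/9)*10 = 4 + 10/9 = 46/9 ≈ 5.1111)
U = -18 (U = -8 - 2*(4 + 1) = -8 - 2*5 = -8 - 10 = -18)
r(s) = 4 (r(s) = -1 + 5 = 4)
-117 + r(u)*U = -117 + 4*(-18) = -117 - 72 = -189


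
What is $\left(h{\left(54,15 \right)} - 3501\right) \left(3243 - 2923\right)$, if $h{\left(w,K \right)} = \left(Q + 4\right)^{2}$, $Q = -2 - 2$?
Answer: $-1120320$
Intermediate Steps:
$Q = -4$
$h{\left(w,K \right)} = 0$ ($h{\left(w,K \right)} = \left(-4 + 4\right)^{2} = 0^{2} = 0$)
$\left(h{\left(54,15 \right)} - 3501\right) \left(3243 - 2923\right) = \left(0 - 3501\right) \left(3243 - 2923\right) = \left(-3501\right) 320 = -1120320$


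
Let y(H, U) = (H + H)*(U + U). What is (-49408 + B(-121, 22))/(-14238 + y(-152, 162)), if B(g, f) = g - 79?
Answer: 2756/6263 ≈ 0.44004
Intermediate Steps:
B(g, f) = -79 + g
y(H, U) = 4*H*U (y(H, U) = (2*H)*(2*U) = 4*H*U)
(-49408 + B(-121, 22))/(-14238 + y(-152, 162)) = (-49408 + (-79 - 121))/(-14238 + 4*(-152)*162) = (-49408 - 200)/(-14238 - 98496) = -49608/(-112734) = -49608*(-1/112734) = 2756/6263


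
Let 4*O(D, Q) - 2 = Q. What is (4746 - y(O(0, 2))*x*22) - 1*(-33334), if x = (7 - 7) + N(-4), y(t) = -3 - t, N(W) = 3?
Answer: 38344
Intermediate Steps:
O(D, Q) = ½ + Q/4
x = 3 (x = (7 - 7) + 3 = 0 + 3 = 3)
(4746 - y(O(0, 2))*x*22) - 1*(-33334) = (4746 - (-3 - (½ + (¼)*2))*3*22) - 1*(-33334) = (4746 - (-3 - (½ + ½))*3*22) + 33334 = (4746 - (-3 - 1*1)*3*22) + 33334 = (4746 - (-3 - 1)*3*22) + 33334 = (4746 - (-4*3)*22) + 33334 = (4746 - (-12)*22) + 33334 = (4746 - 1*(-264)) + 33334 = (4746 + 264) + 33334 = 5010 + 33334 = 38344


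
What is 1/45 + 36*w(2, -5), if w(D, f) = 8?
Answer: 12961/45 ≈ 288.02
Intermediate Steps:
1/45 + 36*w(2, -5) = 1/45 + 36*8 = 1/45 + 288 = 12961/45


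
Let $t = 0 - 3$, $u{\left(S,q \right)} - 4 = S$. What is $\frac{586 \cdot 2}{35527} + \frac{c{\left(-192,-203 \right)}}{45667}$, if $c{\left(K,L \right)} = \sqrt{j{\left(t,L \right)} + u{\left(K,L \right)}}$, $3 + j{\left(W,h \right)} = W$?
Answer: $\frac{1172}{35527} + \frac{i \sqrt{194}}{45667} \approx 0.032989 + 0.000305 i$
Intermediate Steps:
$u{\left(S,q \right)} = 4 + S$
$t = -3$
$j{\left(W,h \right)} = -3 + W$
$c{\left(K,L \right)} = \sqrt{-2 + K}$ ($c{\left(K,L \right)} = \sqrt{\left(-3 - 3\right) + \left(4 + K\right)} = \sqrt{-6 + \left(4 + K\right)} = \sqrt{-2 + K}$)
$\frac{586 \cdot 2}{35527} + \frac{c{\left(-192,-203 \right)}}{45667} = \frac{586 \cdot 2}{35527} + \frac{\sqrt{-2 - 192}}{45667} = 1172 \cdot \frac{1}{35527} + \sqrt{-194} \cdot \frac{1}{45667} = \frac{1172}{35527} + i \sqrt{194} \cdot \frac{1}{45667} = \frac{1172}{35527} + \frac{i \sqrt{194}}{45667}$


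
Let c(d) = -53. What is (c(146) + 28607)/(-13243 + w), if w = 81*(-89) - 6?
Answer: -14277/10229 ≈ -1.3957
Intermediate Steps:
w = -7215 (w = -7209 - 6 = -7215)
(c(146) + 28607)/(-13243 + w) = (-53 + 28607)/(-13243 - 7215) = 28554/(-20458) = 28554*(-1/20458) = -14277/10229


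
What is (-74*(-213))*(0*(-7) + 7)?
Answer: 110334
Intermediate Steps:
(-74*(-213))*(0*(-7) + 7) = 15762*(0 + 7) = 15762*7 = 110334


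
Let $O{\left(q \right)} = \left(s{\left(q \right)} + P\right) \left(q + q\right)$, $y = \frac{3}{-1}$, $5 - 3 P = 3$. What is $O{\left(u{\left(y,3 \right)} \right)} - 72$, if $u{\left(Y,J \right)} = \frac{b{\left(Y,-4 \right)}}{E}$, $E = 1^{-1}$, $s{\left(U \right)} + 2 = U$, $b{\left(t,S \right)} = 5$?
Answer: $- \frac{106}{3} \approx -35.333$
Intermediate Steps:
$P = \frac{2}{3}$ ($P = \frac{5}{3} - 1 = \frac{2}{3} \approx 0.66667$)
$y = -3$ ($y = 3 \left(-1\right) = -3$)
$s{\left(U \right)} = -2 + U$
$E = 1$
$u{\left(Y,J \right)} = 5$ ($u{\left(Y,J \right)} = \frac{5}{1} = 5 \cdot 1 = 5$)
$O{\left(q \right)} = 2 q \left(- \frac{4}{3} + q\right)$ ($O{\left(q \right)} = \left(\left(-2 + q\right) + \frac{2}{3}\right) \left(q + q\right) = \left(- \frac{4}{3} + q\right) 2 q = 2 q \left(- \frac{4}{3} + q\right)$)
$O{\left(u{\left(y,3 \right)} \right)} - 72 = \frac{2}{3} \cdot 5 \left(-4 + 3 \cdot 5\right) - 72 = \frac{2}{3} \cdot 5 \left(-4 + 15\right) - 72 = \frac{2}{3} \cdot 5 \cdot 11 - 72 = \frac{110}{3} - 72 = - \frac{106}{3}$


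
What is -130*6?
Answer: -780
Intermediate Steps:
-130*6 = -26*30 = -780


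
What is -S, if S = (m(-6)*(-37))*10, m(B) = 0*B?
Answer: 0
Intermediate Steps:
m(B) = 0
S = 0 (S = (0*(-37))*10 = 0*10 = 0)
-S = -1*0 = 0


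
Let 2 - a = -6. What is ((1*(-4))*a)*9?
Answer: -288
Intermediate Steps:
a = 8 (a = 2 - 1*(-6) = 2 + 6 = 8)
((1*(-4))*a)*9 = ((1*(-4))*8)*9 = -4*8*9 = -32*9 = -288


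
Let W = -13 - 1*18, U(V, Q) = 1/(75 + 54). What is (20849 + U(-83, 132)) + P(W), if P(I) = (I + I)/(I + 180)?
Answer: 400730780/19221 ≈ 20849.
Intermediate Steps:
U(V, Q) = 1/129
W = -31 (W = -13 - 18 = -31)
P(I) = 2*I/(180 + I) (P(I) = (2*I)/(180 + I) = 2*I/(180 + I))
(20849 + U(-83, 132)) + P(W) = (20849 + 1/129) + 2*(-31)/(180 - 31) = 2689522/129 + 2*(-31)/149 = 2689522/129 + 2*(-31)*(1/149) = 2689522/129 - 62/149 = 400730780/19221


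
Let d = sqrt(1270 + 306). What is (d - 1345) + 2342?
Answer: 997 + 2*sqrt(394) ≈ 1036.7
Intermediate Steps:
d = 2*sqrt(394) (d = sqrt(1576) = 2*sqrt(394) ≈ 39.699)
(d - 1345) + 2342 = (2*sqrt(394) - 1345) + 2342 = (-1345 + 2*sqrt(394)) + 2342 = 997 + 2*sqrt(394)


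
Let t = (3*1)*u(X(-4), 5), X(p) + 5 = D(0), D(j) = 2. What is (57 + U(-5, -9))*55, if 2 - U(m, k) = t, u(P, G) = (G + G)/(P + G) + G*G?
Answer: -1705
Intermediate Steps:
X(p) = -3 (X(p) = -5 + 2 = -3)
u(P, G) = G**2 + 2*G/(G + P) (u(P, G) = (2*G)/(G + P) + G**2 = 2*G/(G + P) + G**2 = G**2 + 2*G/(G + P))
t = 90 (t = (3*1)*(5*(2 + 5**2 + 5*(-3))/(5 - 3)) = 3*(5*(2 + 25 - 15)/2) = 3*(5*(1/2)*12) = 3*30 = 90)
U(m, k) = -88 (U(m, k) = 2 - 1*90 = 2 - 90 = -88)
(57 + U(-5, -9))*55 = (57 - 88)*55 = -31*55 = -1705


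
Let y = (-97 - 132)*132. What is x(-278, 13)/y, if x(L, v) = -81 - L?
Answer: -197/30228 ≈ -0.0065171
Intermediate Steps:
y = -30228 (y = -229*132 = -30228)
x(-278, 13)/y = (-81 - 1*(-278))/(-30228) = (-81 + 278)*(-1/30228) = 197*(-1/30228) = -197/30228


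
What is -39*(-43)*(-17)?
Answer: -28509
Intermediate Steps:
-39*(-43)*(-17) = 1677*(-17) = -28509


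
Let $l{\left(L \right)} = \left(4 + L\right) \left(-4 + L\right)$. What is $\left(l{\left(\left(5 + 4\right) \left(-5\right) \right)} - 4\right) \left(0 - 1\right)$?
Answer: $-2005$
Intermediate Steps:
$l{\left(L \right)} = \left(-4 + L\right) \left(4 + L\right)$
$\left(l{\left(\left(5 + 4\right) \left(-5\right) \right)} - 4\right) \left(0 - 1\right) = \left(\left(-16 + \left(\left(5 + 4\right) \left(-5\right)\right)^{2}\right) - 4\right) \left(0 - 1\right) = \left(\left(-16 + \left(9 \left(-5\right)\right)^{2}\right) - 4\right) \left(0 - 1\right) = \left(\left(-16 + \left(-45\right)^{2}\right) - 4\right) \left(-1\right) = \left(\left(-16 + 2025\right) - 4\right) \left(-1\right) = \left(2009 - 4\right) \left(-1\right) = 2005 \left(-1\right) = -2005$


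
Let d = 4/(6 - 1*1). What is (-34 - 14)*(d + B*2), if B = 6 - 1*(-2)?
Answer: -4032/5 ≈ -806.40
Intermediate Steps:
B = 8 (B = 6 + 2 = 8)
d = ⅘ (d = 4/(6 - 1) = 4/5 = 4*(⅕) = ⅘ ≈ 0.80000)
(-34 - 14)*(d + B*2) = (-34 - 14)*(⅘ + 8*2) = -48*(⅘ + 16) = -48*84/5 = -4032/5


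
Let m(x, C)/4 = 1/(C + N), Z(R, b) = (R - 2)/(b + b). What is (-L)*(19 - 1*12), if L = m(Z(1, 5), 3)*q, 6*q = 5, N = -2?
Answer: -70/3 ≈ -23.333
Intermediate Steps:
Z(R, b) = (-2 + R)/(2*b) (Z(R, b) = (-2 + R)/((2*b)) = (-2 + R)*(1/(2*b)) = (-2 + R)/(2*b))
q = ⅚ (q = (⅙)*5 = ⅚ ≈ 0.83333)
m(x, C) = 4/(-2 + C) (m(x, C) = 4/(C - 2) = 4/(-2 + C))
L = 10/3 (L = (4/(-2 + 3))*(⅚) = (4/1)*(⅚) = (4*1)*(⅚) = 4*(⅚) = 10/3 ≈ 3.3333)
(-L)*(19 - 1*12) = (-1*10/3)*(19 - 1*12) = -10*(19 - 12)/3 = -10/3*7 = -70/3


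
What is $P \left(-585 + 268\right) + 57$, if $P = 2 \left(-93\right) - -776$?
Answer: $-186973$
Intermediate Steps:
$P = 590$ ($P = -186 + 776 = 590$)
$P \left(-585 + 268\right) + 57 = 590 \left(-585 + 268\right) + 57 = 590 \left(-317\right) + 57 = -187030 + 57 = -186973$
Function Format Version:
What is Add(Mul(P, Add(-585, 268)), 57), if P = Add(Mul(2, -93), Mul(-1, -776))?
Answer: -186973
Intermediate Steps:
P = 590 (P = Add(-186, 776) = 590)
Add(Mul(P, Add(-585, 268)), 57) = Add(Mul(590, Add(-585, 268)), 57) = Add(Mul(590, -317), 57) = Add(-187030, 57) = -186973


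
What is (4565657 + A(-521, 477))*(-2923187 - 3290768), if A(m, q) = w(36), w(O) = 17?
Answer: -28370892780670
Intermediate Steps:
A(m, q) = 17
(4565657 + A(-521, 477))*(-2923187 - 3290768) = (4565657 + 17)*(-2923187 - 3290768) = 4565674*(-6213955) = -28370892780670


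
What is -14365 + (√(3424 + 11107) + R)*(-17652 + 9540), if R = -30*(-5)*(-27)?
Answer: 32839235 - 8112*√14531 ≈ 3.1861e+7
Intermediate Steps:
R = -4050 (R = -10*(-15)*(-27) = 150*(-27) = -4050)
-14365 + (√(3424 + 11107) + R)*(-17652 + 9540) = -14365 + (√(3424 + 11107) - 4050)*(-17652 + 9540) = -14365 + (√14531 - 4050)*(-8112) = -14365 + (-4050 + √14531)*(-8112) = -14365 + (32853600 - 8112*√14531) = 32839235 - 8112*√14531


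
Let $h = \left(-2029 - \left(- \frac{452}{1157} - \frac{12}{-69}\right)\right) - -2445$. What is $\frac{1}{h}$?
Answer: $\frac{26611}{11075944} \approx 0.0024026$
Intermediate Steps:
$h = \frac{11075944}{26611}$ ($h = \left(-2029 - \left(\left(-452\right) \frac{1}{1157} - - \frac{4}{23}\right)\right) + 2445 = \left(-2029 - \left(- \frac{452}{1157} + \frac{4}{23}\right)\right) + 2445 = \left(-2029 - - \frac{5768}{26611}\right) + 2445 = \left(-2029 + \frac{5768}{26611}\right) + 2445 = - \frac{53987951}{26611} + 2445 = \frac{11075944}{26611} \approx 416.22$)
$\frac{1}{h} = \frac{1}{\frac{11075944}{26611}} = \frac{26611}{11075944}$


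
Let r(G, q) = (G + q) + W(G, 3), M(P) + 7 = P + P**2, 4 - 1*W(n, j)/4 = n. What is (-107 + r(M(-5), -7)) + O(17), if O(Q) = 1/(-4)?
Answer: -549/4 ≈ -137.25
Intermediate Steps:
W(n, j) = 16 - 4*n
M(P) = -7 + P + P**2 (M(P) = -7 + (P + P**2) = -7 + P + P**2)
O(Q) = -1/4
r(G, q) = 16 + q - 3*G (r(G, q) = (G + q) + (16 - 4*G) = 16 + q - 3*G)
(-107 + r(M(-5), -7)) + O(17) = (-107 + (16 - 7 - 3*(-7 - 5 + (-5)**2))) - 1/4 = (-107 + (16 - 7 - 3*(-7 - 5 + 25))) - 1/4 = (-107 + (16 - 7 - 3*13)) - 1/4 = (-107 + (16 - 7 - 39)) - 1/4 = (-107 - 30) - 1/4 = -137 - 1/4 = -549/4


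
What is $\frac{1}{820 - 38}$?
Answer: $\frac{1}{782} \approx 0.0012788$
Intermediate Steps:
$\frac{1}{820 - 38} = \frac{1}{782}$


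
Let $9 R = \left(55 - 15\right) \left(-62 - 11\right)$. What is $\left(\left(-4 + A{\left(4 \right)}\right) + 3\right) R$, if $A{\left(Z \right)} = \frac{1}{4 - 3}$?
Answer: $0$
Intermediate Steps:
$R = - \frac{2920}{9}$ ($R = \frac{\left(55 - 15\right) \left(-62 - 11\right)}{9} = \frac{40 \left(-73\right)}{9} = \frac{1}{9} \left(-2920\right) = - \frac{2920}{9} \approx -324.44$)
$A{\left(Z \right)} = 1$ ($A{\left(Z \right)} = 1^{-1} = 1$)
$\left(\left(-4 + A{\left(4 \right)}\right) + 3\right) R = \left(\left(-4 + 1\right) + 3\right) \left(- \frac{2920}{9}\right) = \left(-3 + 3\right) \left(- \frac{2920}{9}\right) = 0 \left(- \frac{2920}{9}\right) = 0$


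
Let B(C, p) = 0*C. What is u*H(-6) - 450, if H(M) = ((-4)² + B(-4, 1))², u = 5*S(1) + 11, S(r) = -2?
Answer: -194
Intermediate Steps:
B(C, p) = 0
u = 1 (u = 5*(-2) + 11 = -10 + 11 = 1)
H(M) = 256 (H(M) = ((-4)² + 0)² = (16 + 0)² = 16² = 256)
u*H(-6) - 450 = 1*256 - 450 = 256 - 450 = -194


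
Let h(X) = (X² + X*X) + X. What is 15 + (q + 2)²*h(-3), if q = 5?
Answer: 750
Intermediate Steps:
h(X) = X + 2*X² (h(X) = (X² + X²) + X = 2*X² + X = X + 2*X²)
15 + (q + 2)²*h(-3) = 15 + (5 + 2)²*(-3*(1 + 2*(-3))) = 15 + 7²*(-3*(1 - 6)) = 15 + 49*(-3*(-5)) = 15 + 49*15 = 15 + 735 = 750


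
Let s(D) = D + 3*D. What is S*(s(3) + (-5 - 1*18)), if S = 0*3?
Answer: 0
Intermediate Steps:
S = 0
s(D) = 4*D
S*(s(3) + (-5 - 1*18)) = 0*(4*3 + (-5 - 1*18)) = 0*(12 + (-5 - 18)) = 0*(12 - 23) = 0*(-11) = 0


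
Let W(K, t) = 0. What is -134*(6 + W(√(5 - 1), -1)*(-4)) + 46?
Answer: -758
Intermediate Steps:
-134*(6 + W(√(5 - 1), -1)*(-4)) + 46 = -134*(6 + 0*(-4)) + 46 = -134*(6 + 0) + 46 = -134*6 + 46 = -804 + 46 = -758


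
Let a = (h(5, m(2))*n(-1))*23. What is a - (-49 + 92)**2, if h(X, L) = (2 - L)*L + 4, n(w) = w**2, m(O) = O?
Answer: -1757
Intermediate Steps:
h(X, L) = 4 + L*(2 - L) (h(X, L) = L*(2 - L) + 4 = 4 + L*(2 - L))
a = 92 (a = ((4 - 1*2**2 + 2*2)*(-1)**2)*23 = ((4 - 1*4 + 4)*1)*23 = ((4 - 4 + 4)*1)*23 = (4*1)*23 = 4*23 = 92)
a - (-49 + 92)**2 = 92 - (-49 + 92)**2 = 92 - 1*43**2 = 92 - 1*1849 = 92 - 1849 = -1757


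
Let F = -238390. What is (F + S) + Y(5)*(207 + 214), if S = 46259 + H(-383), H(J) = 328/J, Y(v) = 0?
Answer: -73586501/383 ≈ -1.9213e+5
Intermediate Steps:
S = 17716869/383 (S = 46259 + 328/(-383) = 46259 + 328*(-1/383) = 46259 - 328/383 = 17716869/383 ≈ 46258.)
(F + S) + Y(5)*(207 + 214) = (-238390 + 17716869/383) + 0*(207 + 214) = -73586501/383 + 0*421 = -73586501/383 + 0 = -73586501/383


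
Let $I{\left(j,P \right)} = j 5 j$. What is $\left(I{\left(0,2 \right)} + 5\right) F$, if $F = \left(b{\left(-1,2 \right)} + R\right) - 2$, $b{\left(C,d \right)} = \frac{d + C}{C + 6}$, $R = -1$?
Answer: $-14$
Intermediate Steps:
$b{\left(C,d \right)} = \frac{C + d}{6 + C}$
$I{\left(j,P \right)} = 5 j^{2}$ ($I{\left(j,P \right)} = 5 j j = 5 j^{2}$)
$F = - \frac{14}{5}$ ($F = \left(\frac{-1 + 2}{6 - 1} - 1\right) - 2 = \left(\frac{1}{5} \cdot 1 - 1\right) - 2 = \left(\frac{1}{5} - 1\right) - 2 = - \frac{4}{5} - 2 = - \frac{14}{5} \approx -2.8$)
$\left(I{\left(0,2 \right)} + 5\right) F = \left(5 \cdot 0^{2} + 5\right) \left(- \frac{14}{5}\right) = \left(5 \cdot 0 + 5\right) \left(- \frac{14}{5}\right) = \left(0 + 5\right) \left(- \frac{14}{5}\right) = 5 \left(- \frac{14}{5}\right) = -14$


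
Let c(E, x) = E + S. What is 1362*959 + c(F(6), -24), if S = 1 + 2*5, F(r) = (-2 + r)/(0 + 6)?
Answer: 3918509/3 ≈ 1.3062e+6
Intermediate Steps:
F(r) = -⅓ + r/6 (F(r) = (-2 + r)/6 = (-2 + r)*(⅙) = -⅓ + r/6)
S = 11 (S = 1 + 10 = 11)
c(E, x) = 11 + E (c(E, x) = E + 11 = 11 + E)
1362*959 + c(F(6), -24) = 1362*959 + (11 + (-⅓ + (⅙)*6)) = 1306158 + (11 + (-⅓ + 1)) = 1306158 + (11 + ⅔) = 1306158 + 35/3 = 3918509/3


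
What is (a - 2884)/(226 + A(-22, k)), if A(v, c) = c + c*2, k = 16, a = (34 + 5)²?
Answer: -1363/274 ≈ -4.9744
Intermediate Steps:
a = 1521 (a = 39² = 1521)
A(v, c) = 3*c (A(v, c) = c + 2*c = 3*c)
(a - 2884)/(226 + A(-22, k)) = (1521 - 2884)/(226 + 3*16) = -1363/(226 + 48) = -1363/274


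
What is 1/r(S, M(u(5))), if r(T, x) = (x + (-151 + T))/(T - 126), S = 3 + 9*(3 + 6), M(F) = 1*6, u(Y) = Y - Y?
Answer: 42/61 ≈ 0.68852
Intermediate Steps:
u(Y) = 0
M(F) = 6
S = 84 (S = 3 + 9*9 = 3 + 81 = 84)
r(T, x) = (-151 + T + x)/(-126 + T)
1/r(S, M(u(5))) = 1/((-151 + 84 + 6)/(-126 + 84)) = 1/(-61/(-42)) = 1/(-1/42*(-61)) = 1/(61/42) = 42/61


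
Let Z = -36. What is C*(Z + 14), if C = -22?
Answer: 484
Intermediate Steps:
C*(Z + 14) = -22*(-36 + 14) = -22*(-22) = 484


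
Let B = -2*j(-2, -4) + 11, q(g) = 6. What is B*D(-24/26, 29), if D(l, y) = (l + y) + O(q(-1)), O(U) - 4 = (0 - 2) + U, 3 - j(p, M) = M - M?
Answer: 2345/13 ≈ 180.38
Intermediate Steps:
j(p, M) = 3 (j(p, M) = 3 - (M - M) = 3 - 1*0 = 3 + 0 = 3)
O(U) = 2 + U (O(U) = 4 + ((0 - 2) + U) = 4 + (-2 + U) = 2 + U)
D(l, y) = 8 + l + y (D(l, y) = (l + y) + (2 + 6) = (l + y) + 8 = 8 + l + y)
B = 5 (B = -2*3 + 11 = -6 + 11 = 5)
B*D(-24/26, 29) = 5*(8 - 24/26 + 29) = 5*(8 - 24*1/26 + 29) = 5*(8 - 12/13 + 29) = 5*(469/13) = 2345/13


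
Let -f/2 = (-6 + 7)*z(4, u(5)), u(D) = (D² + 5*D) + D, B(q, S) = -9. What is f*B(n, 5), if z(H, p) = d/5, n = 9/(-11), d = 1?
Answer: 18/5 ≈ 3.6000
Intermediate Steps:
n = -9/11 (n = 9*(-1/11) = -9/11 ≈ -0.81818)
u(D) = D² + 6*D
z(H, p) = ⅕ (z(H, p) = 1/5 = 1*(⅕) = ⅕)
f = -⅖ (f = -2*(-6 + 7)/5 = -2/5 = -2*⅕ = -⅖ ≈ -0.40000)
f*B(n, 5) = -⅖*(-9) = 18/5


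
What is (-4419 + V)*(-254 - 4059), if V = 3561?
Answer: 3700554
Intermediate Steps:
(-4419 + V)*(-254 - 4059) = (-4419 + 3561)*(-254 - 4059) = -858*(-4313) = 3700554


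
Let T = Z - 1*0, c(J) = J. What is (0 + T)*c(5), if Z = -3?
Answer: -15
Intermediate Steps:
T = -3 (T = -3 - 1*0 = -3 + 0 = -3)
(0 + T)*c(5) = (0 - 3)*5 = -3*5 = -15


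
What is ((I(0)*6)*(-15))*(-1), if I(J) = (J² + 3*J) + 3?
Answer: 270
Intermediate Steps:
I(J) = 3 + J² + 3*J
((I(0)*6)*(-15))*(-1) = (((3 + 0² + 3*0)*6)*(-15))*(-1) = (((3 + 0 + 0)*6)*(-15))*(-1) = ((3*6)*(-15))*(-1) = (18*(-15))*(-1) = -270*(-1) = 270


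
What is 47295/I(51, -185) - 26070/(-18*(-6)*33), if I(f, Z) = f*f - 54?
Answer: 171985/15282 ≈ 11.254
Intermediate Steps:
I(f, Z) = -54 + f**2 (I(f, Z) = f**2 - 54 = -54 + f**2)
47295/I(51, -185) - 26070/(-18*(-6)*33) = 47295/(-54 + 51**2) - 26070/(-18*(-6)*33) = 47295/(-54 + 2601) - 26070/(108*33) = 47295/2547 - 26070/3564 = 47295*(1/2547) - 26070*1/3564 = 5255/283 - 395/54 = 171985/15282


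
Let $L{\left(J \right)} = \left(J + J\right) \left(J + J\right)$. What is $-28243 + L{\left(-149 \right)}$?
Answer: $60561$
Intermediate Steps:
$L{\left(J \right)} = 4 J^{2}$ ($L{\left(J \right)} = 2 J 2 J = 4 J^{2}$)
$-28243 + L{\left(-149 \right)} = -28243 + 4 \left(-149\right)^{2} = -28243 + 4 \cdot 22201 = -28243 + 88804 = 60561$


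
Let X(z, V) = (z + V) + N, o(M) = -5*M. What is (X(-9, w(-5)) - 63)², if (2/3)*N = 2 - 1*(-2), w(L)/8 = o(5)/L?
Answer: 676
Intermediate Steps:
w(L) = -200/L (w(L) = 8*((-5*5)/L) = 8*(-25/L) = -200/L)
N = 6 (N = 3*(2 - 1*(-2))/2 = 3*(2 + 2)/2 = (3/2)*4 = 6)
X(z, V) = 6 + V + z (X(z, V) = (z + V) + 6 = (V + z) + 6 = 6 + V + z)
(X(-9, w(-5)) - 63)² = ((6 - 200/(-5) - 9) - 63)² = ((6 - 200*(-⅕) - 9) - 63)² = ((6 + 40 - 9) - 63)² = (37 - 63)² = (-26)² = 676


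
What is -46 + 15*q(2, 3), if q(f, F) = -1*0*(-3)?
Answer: -46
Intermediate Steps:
q(f, F) = 0 (q(f, F) = 0*(-3) = 0)
-46 + 15*q(2, 3) = -46 + 15*0 = -46 + 0 = -46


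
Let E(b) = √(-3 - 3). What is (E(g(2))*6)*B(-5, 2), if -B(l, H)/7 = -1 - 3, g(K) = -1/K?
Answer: 168*I*√6 ≈ 411.51*I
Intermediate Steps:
E(b) = I*√6 (E(b) = √(-6) = I*√6)
B(l, H) = 28 (B(l, H) = -7*(-1 - 3) = -7*(-4) = 28)
(E(g(2))*6)*B(-5, 2) = ((I*√6)*6)*28 = (6*I*√6)*28 = 168*I*√6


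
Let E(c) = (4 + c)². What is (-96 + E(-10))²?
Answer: 3600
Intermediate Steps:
(-96 + E(-10))² = (-96 + (4 - 10)²)² = (-96 + (-6)²)² = (-96 + 36)² = (-60)² = 3600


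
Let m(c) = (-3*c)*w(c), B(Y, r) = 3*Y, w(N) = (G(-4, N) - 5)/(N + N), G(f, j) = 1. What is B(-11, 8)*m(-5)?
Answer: -198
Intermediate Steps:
w(N) = -2/N (w(N) = (1 - 5)/(N + N) = -4*1/(2*N) = -2/N)
m(c) = 6 (m(c) = (-3*c)*(-2/c) = 6)
B(-11, 8)*m(-5) = (3*(-11))*6 = -33*6 = -198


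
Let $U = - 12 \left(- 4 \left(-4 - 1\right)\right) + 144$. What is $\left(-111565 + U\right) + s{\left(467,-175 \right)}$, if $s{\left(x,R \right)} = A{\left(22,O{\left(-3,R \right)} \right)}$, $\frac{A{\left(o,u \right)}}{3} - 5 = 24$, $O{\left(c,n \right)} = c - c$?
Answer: $-111574$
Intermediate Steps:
$O{\left(c,n \right)} = 0$
$A{\left(o,u \right)} = 87$ ($A{\left(o,u \right)} = 15 + 3 \cdot 24 = 15 + 72 = 87$)
$s{\left(x,R \right)} = 87$
$U = -96$ ($U = - 12 \left(\left(-4\right) \left(-5\right)\right) + 144 = \left(-12\right) 20 + 144 = -240 + 144 = -96$)
$\left(-111565 + U\right) + s{\left(467,-175 \right)} = \left(-111565 - 96\right) + 87 = -111661 + 87 = -111574$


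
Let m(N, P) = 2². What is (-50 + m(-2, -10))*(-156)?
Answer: 7176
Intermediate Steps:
m(N, P) = 4
(-50 + m(-2, -10))*(-156) = (-50 + 4)*(-156) = -46*(-156) = 7176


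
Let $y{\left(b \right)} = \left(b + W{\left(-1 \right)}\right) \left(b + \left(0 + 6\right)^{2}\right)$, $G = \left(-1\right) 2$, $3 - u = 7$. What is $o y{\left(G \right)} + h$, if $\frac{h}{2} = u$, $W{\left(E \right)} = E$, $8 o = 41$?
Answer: $- \frac{2123}{4} \approx -530.75$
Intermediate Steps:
$u = -4$ ($u = 3 - 7 = -4$)
$o = \frac{41}{8}$ ($o = \frac{1}{8} \cdot 41 = \frac{41}{8} \approx 5.125$)
$G = -2$
$y{\left(b \right)} = \left(-1 + b\right) \left(36 + b\right)$ ($y{\left(b \right)} = \left(b - 1\right) \left(b + \left(0 + 6\right)^{2}\right) = \left(-1 + b\right) \left(b + 6^{2}\right) = \left(-1 + b\right) \left(b + 36\right) = \left(-1 + b\right) \left(36 + b\right)$)
$h = -8$ ($h = 2 \left(-4\right) = -8$)
$o y{\left(G \right)} + h = \frac{41 \left(-36 + \left(-2\right)^{2} + 35 \left(-2\right)\right)}{8} - 8 = \frac{41 \left(-36 + 4 - 70\right)}{8} - 8 = \frac{41}{8} \left(-102\right) - 8 = - \frac{2091}{4} - 8 = - \frac{2123}{4}$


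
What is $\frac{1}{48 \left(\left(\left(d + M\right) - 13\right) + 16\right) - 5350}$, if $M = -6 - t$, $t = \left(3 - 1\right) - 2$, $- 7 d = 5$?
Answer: $- \frac{7}{38698} \approx -0.00018089$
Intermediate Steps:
$d = - \frac{5}{7}$ ($d = \left(- \frac{1}{7}\right) 5 = - \frac{5}{7} \approx -0.71429$)
$t = 0$ ($t = 2 - 2 = 0$)
$M = -6$ ($M = -6 - 0 = -6 + 0 = -6$)
$\frac{1}{48 \left(\left(\left(d + M\right) - 13\right) + 16\right) - 5350} = \frac{1}{48 \left(\left(\left(- \frac{5}{7} - 6\right) - 13\right) + 16\right) - 5350} = \frac{1}{48 \left(\left(- \frac{47}{7} - 13\right) + 16\right) - 5350} = \frac{1}{48 \left(- \frac{138}{7} + 16\right) - 5350} = \frac{1}{48 \left(- \frac{26}{7}\right) - 5350} = \frac{1}{- \frac{1248}{7} - 5350} = \frac{1}{- \frac{38698}{7}} = - \frac{7}{38698}$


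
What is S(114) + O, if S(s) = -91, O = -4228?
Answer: -4319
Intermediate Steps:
S(114) + O = -91 - 4228 = -4319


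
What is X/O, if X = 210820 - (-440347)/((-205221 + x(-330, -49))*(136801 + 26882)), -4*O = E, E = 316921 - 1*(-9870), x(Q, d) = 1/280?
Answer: -466558685223238960/180802555867882611 ≈ -2.5805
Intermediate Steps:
x(Q, d) = 1/280
E = 326791 (E = 316921 + 9870 = 326791)
O = -326791/4 (O = -¼*326791 = -326791/4 ≈ -81698.)
X = 1982874412198765580/9405532740357 (X = 210820 - (-440347)/((-205221 + 1/280)*(136801 + 26882)) = 210820 - (-440347)/((-57461879/280*163683)) = 210820 - (-440347)/(-9405532740357/280) = 210820 - (-440347)*(-280)/9405532740357 = 210820 - 1*123297160/9405532740357 = 210820 - 123297160/9405532740357 = 1982874412198765580/9405532740357 ≈ 2.1082e+5)
X/O = 1982874412198765580/(9405532740357*(-326791/4)) = (1982874412198765580/9405532740357)*(-4/326791) = -466558685223238960/180802555867882611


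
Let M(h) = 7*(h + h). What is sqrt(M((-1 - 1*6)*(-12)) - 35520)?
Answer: 18*I*sqrt(106) ≈ 185.32*I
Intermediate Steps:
M(h) = 14*h (M(h) = 7*(2*h) = 14*h)
sqrt(M((-1 - 1*6)*(-12)) - 35520) = sqrt(14*((-1 - 1*6)*(-12)) - 35520) = sqrt(14*((-1 - 6)*(-12)) - 35520) = sqrt(14*(-7*(-12)) - 35520) = sqrt(14*84 - 35520) = sqrt(1176 - 35520) = sqrt(-34344) = 18*I*sqrt(106)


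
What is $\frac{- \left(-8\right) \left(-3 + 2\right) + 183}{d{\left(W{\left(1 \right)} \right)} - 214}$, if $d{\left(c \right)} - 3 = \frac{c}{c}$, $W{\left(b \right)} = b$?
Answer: $- \frac{5}{6} \approx -0.83333$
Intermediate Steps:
$d{\left(c \right)} = 4$ ($d{\left(c \right)} = 3 + \frac{c}{c} = 3 + 1 = 4$)
$\frac{- \left(-8\right) \left(-3 + 2\right) + 183}{d{\left(W{\left(1 \right)} \right)} - 214} = \frac{- \left(-8\right) \left(-3 + 2\right) + 183}{4 - 214} = \frac{- \left(-8\right) \left(-1\right) + 183}{-210} = \left(\left(-1\right) 8 + 183\right) \left(- \frac{1}{210}\right) = \left(-8 + 183\right) \left(- \frac{1}{210}\right) = 175 \left(- \frac{1}{210}\right) = - \frac{5}{6}$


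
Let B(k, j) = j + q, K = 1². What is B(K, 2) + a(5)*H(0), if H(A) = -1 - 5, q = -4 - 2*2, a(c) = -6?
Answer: 30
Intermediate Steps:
K = 1
q = -8 (q = -4 - 4 = -8)
B(k, j) = -8 + j (B(k, j) = j - 8 = -8 + j)
H(A) = -6
B(K, 2) + a(5)*H(0) = (-8 + 2) - 6*(-6) = -6 + 36 = 30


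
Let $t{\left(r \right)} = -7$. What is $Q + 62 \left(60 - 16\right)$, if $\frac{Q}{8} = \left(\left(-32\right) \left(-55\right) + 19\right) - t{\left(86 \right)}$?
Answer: $17016$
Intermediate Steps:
$Q = 14288$ ($Q = 8 \left(\left(\left(-32\right) \left(-55\right) + 19\right) - -7\right) = 8 \left(\left(1760 + 19\right) + 7\right) = 8 \left(1779 + 7\right) = 8 \cdot 1786 = 14288$)
$Q + 62 \left(60 - 16\right) = 14288 + 62 \left(60 - 16\right) = 14288 + 62 \cdot 44 = 14288 + 2728 = 17016$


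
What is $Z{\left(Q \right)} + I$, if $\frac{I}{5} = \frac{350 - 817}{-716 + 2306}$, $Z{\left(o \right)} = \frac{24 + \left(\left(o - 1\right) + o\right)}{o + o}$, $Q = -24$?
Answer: $- \frac{2411}{2544} \approx -0.94772$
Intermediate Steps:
$Z{\left(o \right)} = \frac{23 + 2 o}{2 o}$ ($Z{\left(o \right)} = \frac{24 + \left(\left(-1 + o\right) + o\right)}{2 o} = \left(24 + \left(-1 + 2 o\right)\right) \frac{1}{2 o} = \left(23 + 2 o\right) \frac{1}{2 o} = \frac{23 + 2 o}{2 o}$)
$I = - \frac{467}{318}$ ($I = 5 \frac{350 - 817}{-716 + 2306} = 5 \left(- \frac{467}{1590}\right) = - \frac{467}{318} \approx -1.4686$)
$Z{\left(Q \right)} + I = \frac{\frac{23}{2} - 24}{-24} - \frac{467}{318} = \left(- \frac{1}{24}\right) \left(- \frac{25}{2}\right) - \frac{467}{318} = \frac{25}{48} - \frac{467}{318} = - \frac{2411}{2544}$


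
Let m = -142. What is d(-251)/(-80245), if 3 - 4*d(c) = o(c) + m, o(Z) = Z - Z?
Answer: -29/64196 ≈ -0.00045174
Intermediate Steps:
o(Z) = 0
d(c) = 145/4 (d(c) = 3/4 - (0 - 142)/4 = 3/4 - 1/4*(-142) = 3/4 + 71/2 = 145/4)
d(-251)/(-80245) = (145/4)/(-80245) = (145/4)*(-1/80245) = -29/64196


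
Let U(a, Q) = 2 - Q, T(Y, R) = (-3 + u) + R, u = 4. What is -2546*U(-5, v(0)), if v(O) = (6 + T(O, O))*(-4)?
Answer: -76380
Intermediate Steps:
T(Y, R) = 1 + R (T(Y, R) = (-3 + 4) + R = 1 + R)
v(O) = -28 - 4*O (v(O) = (6 + (1 + O))*(-4) = (7 + O)*(-4) = -28 - 4*O)
-2546*U(-5, v(0)) = -2546*(2 - (-28 - 4*0)) = -2546*(2 - (-28 + 0)) = -2546*(2 - 1*(-28)) = -2546*(2 + 28) = -2546*30 = -76380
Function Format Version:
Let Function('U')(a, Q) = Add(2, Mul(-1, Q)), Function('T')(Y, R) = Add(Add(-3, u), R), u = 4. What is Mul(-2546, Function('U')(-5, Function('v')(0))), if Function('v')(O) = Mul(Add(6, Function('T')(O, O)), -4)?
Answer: -76380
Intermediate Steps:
Function('T')(Y, R) = Add(1, R) (Function('T')(Y, R) = Add(Add(-3, 4), R) = Add(1, R))
Function('v')(O) = Add(-28, Mul(-4, O)) (Function('v')(O) = Mul(Add(6, Add(1, O)), -4) = Mul(Add(7, O), -4) = Add(-28, Mul(-4, O)))
Mul(-2546, Function('U')(-5, Function('v')(0))) = Mul(-2546, Add(2, Mul(-1, Add(-28, Mul(-4, 0))))) = Mul(-2546, Add(2, Mul(-1, Add(-28, 0)))) = Mul(-2546, Add(2, Mul(-1, -28))) = Mul(-2546, Add(2, 28)) = Mul(-2546, 30) = -76380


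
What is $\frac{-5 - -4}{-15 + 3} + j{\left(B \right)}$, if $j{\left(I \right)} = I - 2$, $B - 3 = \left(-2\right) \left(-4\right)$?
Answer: $\frac{109}{12} \approx 9.0833$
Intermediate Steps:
$B = 11$ ($B = 3 - -8 = 3 + 8 = 11$)
$j{\left(I \right)} = -2 + I$
$\frac{-5 - -4}{-15 + 3} + j{\left(B \right)} = \frac{-5 - -4}{-15 + 3} + \left(-2 + 11\right) = \frac{-5 + 4}{-12} + 9 = \left(- \frac{1}{12}\right) \left(-1\right) + 9 = \frac{1}{12} + 9 = \frac{109}{12}$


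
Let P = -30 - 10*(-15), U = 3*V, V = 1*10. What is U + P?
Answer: 150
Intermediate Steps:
V = 10
U = 30 (U = 3*10 = 30)
P = 120 (P = -30 + 150 = 120)
U + P = 30 + 120 = 150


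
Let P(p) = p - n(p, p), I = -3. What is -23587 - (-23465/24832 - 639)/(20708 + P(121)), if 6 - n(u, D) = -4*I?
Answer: -12203301629527/517374720 ≈ -23587.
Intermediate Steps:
n(u, D) = -6 (n(u, D) = 6 - (-4)*(-3) = 6 - 1*12 = 6 - 12 = -6)
P(p) = 6 + p (P(p) = p - 1*(-6) = p + 6 = 6 + p)
-23587 - (-23465/24832 - 639)/(20708 + P(121)) = -23587 - (-23465/24832 - 639)/(20708 + (6 + 121)) = -23587 - (-23465*1/24832 - 639)/(20708 + 127) = -23587 - (-23465/24832 - 639)/20835 = -23587 - (-15891113)/(24832*20835) = -23587 - 1*(-15891113/517374720) = -23587 + 15891113/517374720 = -12203301629527/517374720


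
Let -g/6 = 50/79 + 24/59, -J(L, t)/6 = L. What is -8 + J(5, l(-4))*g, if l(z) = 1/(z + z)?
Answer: 834992/4661 ≈ 179.14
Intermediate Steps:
l(z) = 1/(2*z)
J(L, t) = -6*L
g = -29076/4661 (g = -6*(50/79 + 24/59) = -6*4846/4661 = -29076/4661 ≈ -6.2381)
-8 + J(5, l(-4))*g = -8 - 6*5*(-29076/4661) = -8 - 30*(-29076/4661) = -8 + 872280/4661 = 834992/4661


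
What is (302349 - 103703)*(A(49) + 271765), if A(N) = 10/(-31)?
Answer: 1673533949430/31 ≈ 5.3985e+10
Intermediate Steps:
A(N) = -10/31 (A(N) = 10*(-1/31) = -10/31)
(302349 - 103703)*(A(49) + 271765) = (302349 - 103703)*(-10/31 + 271765) = 198646*(8424705/31) = 1673533949430/31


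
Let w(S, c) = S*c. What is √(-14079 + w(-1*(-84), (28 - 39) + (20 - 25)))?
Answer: I*√15423 ≈ 124.19*I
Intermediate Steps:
√(-14079 + w(-1*(-84), (28 - 39) + (20 - 25))) = √(-14079 + (-1*(-84))*((28 - 39) + (20 - 25))) = √(-14079 + 84*(-11 - 5)) = √(-14079 + 84*(-16)) = √(-14079 - 1344) = √(-15423) = I*√15423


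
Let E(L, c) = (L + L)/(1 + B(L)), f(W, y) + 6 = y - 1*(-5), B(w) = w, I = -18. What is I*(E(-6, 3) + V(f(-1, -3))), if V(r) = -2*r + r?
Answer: -576/5 ≈ -115.20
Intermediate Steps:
f(W, y) = -1 + y (f(W, y) = -6 + (y - 1*(-5)) = -6 + (y + 5) = -6 + (5 + y) = -1 + y)
E(L, c) = 2*L/(1 + L) (E(L, c) = (L + L)/(1 + L) = (2*L)/(1 + L) = 2*L/(1 + L))
V(r) = -r
I*(E(-6, 3) + V(f(-1, -3))) = -18*(2*(-6)/(1 - 6) - (-1 - 3)) = -18*(2*(-6)/(-5) - 1*(-4)) = -18*(2*(-6)*(-1/5) + 4) = -18*(12/5 + 4) = -18*32/5 = -576/5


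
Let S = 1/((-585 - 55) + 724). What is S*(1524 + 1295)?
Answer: 2819/84 ≈ 33.560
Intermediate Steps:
S = 1/84 (S = 1/(-640 + 724) = 1/84 ≈ 0.011905)
S*(1524 + 1295) = (1524 + 1295)/84 = (1/84)*2819 = 2819/84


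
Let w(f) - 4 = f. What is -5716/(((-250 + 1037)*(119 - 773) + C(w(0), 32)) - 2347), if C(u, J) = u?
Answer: 5716/517041 ≈ 0.011055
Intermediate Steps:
w(f) = 4 + f
-5716/(((-250 + 1037)*(119 - 773) + C(w(0), 32)) - 2347) = -5716/(((-250 + 1037)*(119 - 773) + (4 + 0)) - 2347) = -5716/((787*(-654) + 4) - 2347) = -5716/((-514698 + 4) - 2347) = -5716/(-514694 - 2347) = -5716/(-517041) = -5716*(-1/517041) = 5716/517041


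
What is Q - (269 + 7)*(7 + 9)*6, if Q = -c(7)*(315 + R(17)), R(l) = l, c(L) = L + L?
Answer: -31144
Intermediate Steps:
c(L) = 2*L
Q = -4648 (Q = -2*7*(315 + 17) = -14*332 = -1*4648 = -4648)
Q - (269 + 7)*(7 + 9)*6 = -4648 - (269 + 7)*(7 + 9)*6 = -4648 - 276*16*6 = -4648 - 276*96 = -4648 - 1*26496 = -4648 - 26496 = -31144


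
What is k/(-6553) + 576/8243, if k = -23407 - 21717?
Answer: 375731660/54016379 ≈ 6.9559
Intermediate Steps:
k = -45124
k/(-6553) + 576/8243 = -45124/(-6553) + 576/8243 = -45124*(-1/6553) + 576*(1/8243) = 45124/6553 + 576/8243 = 375731660/54016379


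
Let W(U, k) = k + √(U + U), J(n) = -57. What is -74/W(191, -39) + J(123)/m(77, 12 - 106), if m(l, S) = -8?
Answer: 88011/9112 + 74*√382/1139 ≈ 10.929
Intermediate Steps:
W(U, k) = k + √2*√U (W(U, k) = k + √(2*U) = k + √2*√U)
-74/W(191, -39) + J(123)/m(77, 12 - 106) = -74/(-39 + √2*√191) - 57/(-8) = -74/(-39 + √382) - 57*(-⅛) = -74/(-39 + √382) + 57/8 = 57/8 - 74/(-39 + √382)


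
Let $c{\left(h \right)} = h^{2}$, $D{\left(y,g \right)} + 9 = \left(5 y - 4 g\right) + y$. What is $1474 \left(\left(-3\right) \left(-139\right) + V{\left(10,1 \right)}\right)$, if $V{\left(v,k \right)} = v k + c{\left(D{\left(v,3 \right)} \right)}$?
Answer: $2871352$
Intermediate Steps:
$D{\left(y,g \right)} = -9 - 4 g + 6 y$ ($D{\left(y,g \right)} = -9 + \left(\left(5 y - 4 g\right) + y\right) = -9 + \left(\left(- 4 g + 5 y\right) + y\right) = -9 - \left(- 6 y + 4 g\right) = -9 - 4 g + 6 y$)
$V{\left(v,k \right)} = \left(-21 + 6 v\right)^{2} + k v$ ($V{\left(v,k \right)} = v k + \left(-9 - 12 + 6 v\right)^{2} = k v + \left(-9 - 12 + 6 v\right)^{2} = k v + \left(-21 + 6 v\right)^{2} = \left(-21 + 6 v\right)^{2} + k v$)
$1474 \left(\left(-3\right) \left(-139\right) + V{\left(10,1 \right)}\right) = 1474 \left(\left(-3\right) \left(-139\right) + \left(9 \left(-7 + 2 \cdot 10\right)^{2} + 1 \cdot 10\right)\right) = 1474 \left(417 + \left(9 \left(-7 + 20\right)^{2} + 10\right)\right) = 1474 \left(417 + \left(9 \cdot 13^{2} + 10\right)\right) = 1474 \left(417 + \left(9 \cdot 169 + 10\right)\right) = 1474 \left(417 + \left(1521 + 10\right)\right) = 1474 \left(417 + 1531\right) = 1474 \cdot 1948 = 2871352$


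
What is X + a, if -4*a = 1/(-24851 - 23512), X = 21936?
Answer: 4243563073/193452 ≈ 21936.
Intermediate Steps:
a = 1/193452 (a = -1/(4*(-24851 - 23512)) = -1/4/(-48363) = -1/4*(-1/48363) = 1/193452 ≈ 5.1692e-6)
X + a = 21936 + 1/193452 = 4243563073/193452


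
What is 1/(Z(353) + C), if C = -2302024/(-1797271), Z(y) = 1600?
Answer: 1797271/2877935624 ≈ 0.00062450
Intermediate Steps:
C = 2302024/1797271 (C = -2302024*(-1/1797271) = 2302024/1797271 ≈ 1.2808)
1/(Z(353) + C) = 1/(1600 + 2302024/1797271) = 1/(2877935624/1797271) = 1797271/2877935624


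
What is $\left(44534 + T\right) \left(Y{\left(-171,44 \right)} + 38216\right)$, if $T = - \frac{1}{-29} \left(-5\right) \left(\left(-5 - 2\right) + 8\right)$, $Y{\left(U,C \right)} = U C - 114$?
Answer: $\frac{39490906018}{29} \approx 1.3618 \cdot 10^{9}$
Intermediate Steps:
$Y{\left(U,C \right)} = -114 + C U$ ($Y{\left(U,C \right)} = C U - 114 = -114 + C U$)
$T = - \frac{5}{29}$ ($T = - \left(- \frac{1}{29}\right) \left(-5\right) \left(-7 + 8\right) = - \frac{5 \cdot 1}{29} = \left(-1\right) \frac{5}{29} = - \frac{5}{29} \approx -0.17241$)
$\left(44534 + T\right) \left(Y{\left(-171,44 \right)} + 38216\right) = \left(44534 - \frac{5}{29}\right) \left(\left(-114 + 44 \left(-171\right)\right) + 38216\right) = \frac{1291481 \left(\left(-114 - 7524\right) + 38216\right)}{29} = \frac{1291481 \left(-7638 + 38216\right)}{29} = \frac{1291481}{29} \cdot 30578 = \frac{39490906018}{29}$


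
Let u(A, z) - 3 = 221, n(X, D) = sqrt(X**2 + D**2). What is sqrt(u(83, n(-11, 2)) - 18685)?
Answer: I*sqrt(18461) ≈ 135.87*I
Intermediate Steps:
n(X, D) = sqrt(D**2 + X**2)
u(A, z) = 224 (u(A, z) = 3 + 221 = 224)
sqrt(u(83, n(-11, 2)) - 18685) = sqrt(224 - 18685) = sqrt(-18461) = I*sqrt(18461)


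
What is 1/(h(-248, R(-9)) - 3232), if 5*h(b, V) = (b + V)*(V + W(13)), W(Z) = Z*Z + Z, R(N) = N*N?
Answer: -5/60081 ≈ -8.3221e-5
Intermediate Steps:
R(N) = N²
W(Z) = Z + Z² (W(Z) = Z² + Z = Z + Z²)
h(b, V) = (182 + V)*(V + b)/5 (h(b, V) = ((b + V)*(V + 13*(1 + 13)))/5 = ((V + b)*(V + 13*14))/5 = ((V + b)*(V + 182))/5 = ((V + b)*(182 + V))/5 = ((182 + V)*(V + b))/5 = (182 + V)*(V + b)/5)
1/(h(-248, R(-9)) - 3232) = 1/((((-9)²)²/5 + (182/5)*(-9)² + (182/5)*(-248) + (⅕)*(-9)²*(-248)) - 3232) = 1/(((⅕)*81² + (182/5)*81 - 45136/5 + (⅕)*81*(-248)) - 3232) = 1/(((⅕)*6561 + 14742/5 - 45136/5 - 20088/5) - 3232) = 1/((6561/5 + 14742/5 - 45136/5 - 20088/5) - 3232) = 1/(-43921/5 - 3232) = 1/(-60081/5) = -5/60081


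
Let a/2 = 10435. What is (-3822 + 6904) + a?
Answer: 23952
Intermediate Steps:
a = 20870 (a = 2*10435 = 20870)
(-3822 + 6904) + a = (-3822 + 6904) + 20870 = 3082 + 20870 = 23952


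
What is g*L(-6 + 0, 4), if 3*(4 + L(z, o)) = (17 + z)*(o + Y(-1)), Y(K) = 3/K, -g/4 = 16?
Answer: 64/3 ≈ 21.333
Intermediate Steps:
g = -64 (g = -4*16 = -64)
L(z, o) = -4 + (-3 + o)*(17 + z)/3 (L(z, o) = -4 + ((17 + z)*(o + 3/(-1)))/3 = -4 + ((17 + z)*(o + 3*(-1)))/3 = -4 + ((17 + z)*(o - 3))/3 = -4 + ((17 + z)*(-3 + o))/3 = -4 + ((-3 + o)*(17 + z))/3 = -4 + (-3 + o)*(17 + z)/3)
g*L(-6 + 0, 4) = -64*(-21 - (-6 + 0) + (17/3)*4 + (⅓)*4*(-6 + 0)) = -64*(-21 - 1*(-6) + 68/3 + (⅓)*4*(-6)) = -64*(-21 + 6 + 68/3 - 8) = -64*(-⅓) = 64/3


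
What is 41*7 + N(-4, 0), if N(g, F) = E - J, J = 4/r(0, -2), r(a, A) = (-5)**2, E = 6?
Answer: 7321/25 ≈ 292.84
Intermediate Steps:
r(a, A) = 25
J = 4/25 ≈ 0.16000
N(g, F) = 146/25 (N(g, F) = 6 - 1*4/25 = 6 - 4/25 = 146/25)
41*7 + N(-4, 0) = 41*7 + 146/25 = 287 + 146/25 = 7321/25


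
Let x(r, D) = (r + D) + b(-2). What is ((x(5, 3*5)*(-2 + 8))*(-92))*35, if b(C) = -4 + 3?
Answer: -367080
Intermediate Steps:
b(C) = -1
x(r, D) = -1 + D + r (x(r, D) = (r + D) - 1 = (D + r) - 1 = -1 + D + r)
((x(5, 3*5)*(-2 + 8))*(-92))*35 = (((-1 + 3*5 + 5)*(-2 + 8))*(-92))*35 = (((-1 + 15 + 5)*6)*(-92))*35 = ((19*6)*(-92))*35 = (114*(-92))*35 = -10488*35 = -367080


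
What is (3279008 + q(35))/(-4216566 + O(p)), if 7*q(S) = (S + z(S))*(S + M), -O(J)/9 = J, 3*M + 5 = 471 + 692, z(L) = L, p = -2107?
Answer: -1094406/1399201 ≈ -0.78216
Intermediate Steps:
M = 386 (M = -5/3 + (471 + 692)/3 = -5/3 + (⅓)*1163 = -5/3 + 1163/3 = 386)
O(J) = -9*J
q(S) = 2*S*(386 + S)/7 (q(S) = ((S + S)*(S + 386))/7 = ((2*S)*(386 + S))/7 = (2*S*(386 + S))/7 = 2*S*(386 + S)/7)
(3279008 + q(35))/(-4216566 + O(p)) = (3279008 + (2/7)*35*(386 + 35))/(-4216566 - 9*(-2107)) = (3279008 + (2/7)*35*421)/(-4216566 + 18963) = (3279008 + 4210)/(-4197603) = 3283218*(-1/4197603) = -1094406/1399201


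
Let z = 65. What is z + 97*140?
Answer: 13645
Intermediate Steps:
z + 97*140 = 65 + 97*140 = 65 + 13580 = 13645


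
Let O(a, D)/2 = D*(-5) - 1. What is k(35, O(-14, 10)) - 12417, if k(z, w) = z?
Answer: -12382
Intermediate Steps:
O(a, D) = -2 - 10*D (O(a, D) = 2*(D*(-5) - 1) = 2*(-5*D - 1) = 2*(-1 - 5*D) = -2 - 10*D)
k(35, O(-14, 10)) - 12417 = 35 - 12417 = -12382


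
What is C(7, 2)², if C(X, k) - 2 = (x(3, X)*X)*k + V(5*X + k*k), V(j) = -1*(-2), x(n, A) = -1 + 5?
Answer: 3600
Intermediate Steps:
x(n, A) = 4
V(j) = 2
C(X, k) = 4 + 4*X*k (C(X, k) = 2 + ((4*X)*k + 2) = 2 + (4*X*k + 2) = 2 + (2 + 4*X*k) = 4 + 4*X*k)
C(7, 2)² = (4 + 4*7*2)² = (4 + 56)² = 60² = 3600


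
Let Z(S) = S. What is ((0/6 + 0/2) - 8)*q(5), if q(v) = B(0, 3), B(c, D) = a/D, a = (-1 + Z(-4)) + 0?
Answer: 40/3 ≈ 13.333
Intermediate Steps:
a = -5 (a = (-1 - 4) + 0 = -5 + 0 = -5)
B(c, D) = -5/D
q(v) = -5/3
((0/6 + 0/2) - 8)*q(5) = ((0/6 + 0/2) - 8)*(-5/3) = ((0*(1/6) + 0*(1/2)) - 8)*(-5/3) = ((0 + 0) - 8)*(-5/3) = (0 - 8)*(-5/3) = -8*(-5/3) = 40/3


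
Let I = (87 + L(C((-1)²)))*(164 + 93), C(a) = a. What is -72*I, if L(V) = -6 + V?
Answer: -1517328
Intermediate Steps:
I = 21074 (I = (87 + (-6 + (-1)²))*(164 + 93) = (87 + (-6 + 1))*257 = (87 - 5)*257 = 82*257 = 21074)
-72*I = -72*21074 = -1517328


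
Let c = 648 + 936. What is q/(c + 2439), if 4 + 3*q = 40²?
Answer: 532/4023 ≈ 0.13224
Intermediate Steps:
c = 1584
q = 532 (q = -4/3 + (⅓)*40² = -4/3 + (⅓)*1600 = -4/3 + 1600/3 = 532)
q/(c + 2439) = 532/(1584 + 2439) = 532/4023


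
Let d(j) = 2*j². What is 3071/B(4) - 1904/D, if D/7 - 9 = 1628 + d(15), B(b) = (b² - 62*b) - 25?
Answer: -6479081/536359 ≈ -12.080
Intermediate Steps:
B(b) = -25 + b² - 62*b
D = 14609 (D = 63 + 7*(1628 + 2*15²) = 63 + 7*(1628 + 2*225) = 63 + 7*(1628 + 450) = 63 + 7*2078 = 63 + 14546 = 14609)
3071/B(4) - 1904/D = 3071/(-25 + 4² - 62*4) - 1904/14609 = 3071/(-25 + 16 - 248) - 1904*1/14609 = 3071/(-257) - 272/2087 = 3071*(-1/257) - 272/2087 = -3071/257 - 272/2087 = -6479081/536359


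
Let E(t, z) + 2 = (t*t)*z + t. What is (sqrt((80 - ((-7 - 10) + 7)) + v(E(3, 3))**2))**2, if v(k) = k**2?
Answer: 614746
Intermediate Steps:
E(t, z) = -2 + t + z*t**2 (E(t, z) = -2 + ((t*t)*z + t) = -2 + (t**2*z + t) = -2 + (z*t**2 + t) = -2 + (t + z*t**2) = -2 + t + z*t**2)
(sqrt((80 - ((-7 - 10) + 7)) + v(E(3, 3))**2))**2 = (sqrt((80 - ((-7 - 10) + 7)) + ((-2 + 3 + 3*3**2)**2)**2))**2 = (sqrt((80 - (-17 + 7)) + ((-2 + 3 + 3*9)**2)**2))**2 = (sqrt((80 - 1*(-10)) + ((-2 + 3 + 27)**2)**2))**2 = (sqrt((80 + 10) + (28**2)**2))**2 = (sqrt(90 + 784**2))**2 = (sqrt(90 + 614656))**2 = (sqrt(614746))**2 = 614746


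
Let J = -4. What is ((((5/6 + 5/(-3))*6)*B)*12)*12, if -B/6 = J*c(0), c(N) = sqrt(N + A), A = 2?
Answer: -17280*sqrt(2) ≈ -24438.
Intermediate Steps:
c(N) = sqrt(2 + N) (c(N) = sqrt(N + 2) = sqrt(2 + N))
B = 24*sqrt(2) (B = -(-24)*sqrt(2 + 0) = -(-24)*sqrt(2) = 24*sqrt(2) ≈ 33.941)
((((5/6 + 5/(-3))*6)*B)*12)*12 = ((((5/6 + 5/(-3))*6)*(24*sqrt(2)))*12)*12 = ((((5*(1/6) + 5*(-1/3))*6)*(24*sqrt(2)))*12)*12 = ((((5/6 - 5/3)*6)*(24*sqrt(2)))*12)*12 = (((-5/6*6)*(24*sqrt(2)))*12)*12 = (-120*sqrt(2)*12)*12 = -1440*sqrt(2)*12 = -17280*sqrt(2)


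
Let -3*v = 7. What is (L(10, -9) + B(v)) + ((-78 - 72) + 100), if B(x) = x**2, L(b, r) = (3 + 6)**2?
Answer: 328/9 ≈ 36.444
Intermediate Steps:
v = -7/3 (v = -1/3*7 = -7/3 ≈ -2.3333)
L(b, r) = 81 (L(b, r) = 9**2 = 81)
(L(10, -9) + B(v)) + ((-78 - 72) + 100) = (81 + (-7/3)**2) + ((-78 - 72) + 100) = (81 + 49/9) + (-150 + 100) = 778/9 - 50 = 328/9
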